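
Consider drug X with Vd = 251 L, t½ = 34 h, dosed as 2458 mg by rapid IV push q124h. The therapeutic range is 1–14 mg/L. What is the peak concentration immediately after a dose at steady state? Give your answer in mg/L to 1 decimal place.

Over one 124-h interval, 124/34 ≈ 3.6471 half-lives elapse, leaving f ≈ 0.0798 of each dose.
Accumulation ratio R = 1/(1 − f) ≈ 1/0.9202 ≈ 1.0867.
Single-dose peak C₀ = D/Vd = 2458/251 ≈ 9.793 mg/L.
Steady-state peak Cmax,ss = C₀·R ≈ 9.793 × 1.0867 ≈ 10.642 mg/L.
Peak 10.6 mg/L vs MTC 14 mg/L: below toxic threshold.

10.6 mg/L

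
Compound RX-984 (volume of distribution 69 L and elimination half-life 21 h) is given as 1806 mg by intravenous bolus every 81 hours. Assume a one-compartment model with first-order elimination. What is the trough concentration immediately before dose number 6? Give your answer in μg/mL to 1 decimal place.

1.9 μg/mL

f = (1/2)^(τ/t½) = (1/2)^(81/21) ≈ 0.0690.
C₀ = D/Vd = 1806/69 ≈ 26.174 μg/mL.
Before the 6th dose, 5 doses have been given. Superposition: Cmin = C₀·(f + f² + … + f^5).
≈ 26.174 × (0.0690 + 0.0048 + 0.0003 + 0.0000 + 0.0000) ≈ 26.174 × 0.0741 ≈ 1.939 μg/mL.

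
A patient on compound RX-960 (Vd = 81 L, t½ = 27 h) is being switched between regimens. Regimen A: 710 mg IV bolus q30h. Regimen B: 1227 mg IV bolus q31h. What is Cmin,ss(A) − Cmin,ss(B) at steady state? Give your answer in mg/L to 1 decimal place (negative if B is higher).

Regimen A: f = (1/2)^(30/27) ≈ 0.4629; Cmin,ss = (710/81)·f/(1−f) ≈ 7.554 mg/L.
Regimen B: f = (1/2)^(31/27) ≈ 0.4512; Cmin,ss = (1227/81)·f/(1−f) ≈ 12.454 mg/L.
Difference ≈ 7.554 − 12.454 ≈ -4.900 mg/L.

-4.9 mg/L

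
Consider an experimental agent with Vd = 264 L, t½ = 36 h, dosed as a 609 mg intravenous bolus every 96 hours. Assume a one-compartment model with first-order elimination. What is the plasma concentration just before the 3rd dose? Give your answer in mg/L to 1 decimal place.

f = (1/2)^(τ/t½) = (1/2)^(96/36) ≈ 0.1575.
C₀ = D/Vd = 609/264 ≈ 2.307 mg/L.
Before the 3rd dose, 2 doses have been given. Superposition: Cmin = C₀·(f + f²).
≈ 2.307 × (0.1575 + 0.0248) ≈ 2.307 × 0.1823 ≈ 0.421 mg/L.

0.4 mg/L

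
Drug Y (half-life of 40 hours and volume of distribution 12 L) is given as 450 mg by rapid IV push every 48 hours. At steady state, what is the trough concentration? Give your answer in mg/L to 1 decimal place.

Over one 48-h interval, 48/40 ≈ 1.2 half-lives elapse, leaving f ≈ 0.4353 of each dose.
Single-dose peak C₀ = D/Vd = 450/12 ≈ 37.500 mg/L.
Steady-state trough Cmin,ss = C₀·f/(1−f) ≈ 37.500 × 0.4353/0.5647 ≈ 28.907 mg/L.

28.9 mg/L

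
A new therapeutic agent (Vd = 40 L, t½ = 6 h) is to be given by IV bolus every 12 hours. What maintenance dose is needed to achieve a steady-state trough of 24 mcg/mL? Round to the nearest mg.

τ/t½ = 12/6 ≈ 2, so f = (1/2)^(12/6) ≈ 0.250000.
Cmin,ss = (D/Vd)·f/(1−f), so D = Cmin,ss·Vd·(1−f)/f.
D = 24 × 40 × (1−f)/f ≈ 24 × 40 × 3.00000 ≈ 2880.00 mg.

2880 mg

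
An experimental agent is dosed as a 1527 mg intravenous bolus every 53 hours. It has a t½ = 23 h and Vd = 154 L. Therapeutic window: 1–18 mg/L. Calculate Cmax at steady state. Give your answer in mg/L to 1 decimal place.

τ/t½ = 53/23 ≈ 2.3043, so fraction remaining f = (1/2)^(53/23) ≈ 0.2025.
Accumulation ratio R = 1/(1 − f) ≈ 1/0.7975 ≈ 1.2539.
Each bolus raises the concentration by D/Vd = 1527/154 ≈ 9.916 mg/L.
Steady-state peak Cmax,ss = C₀·R ≈ 9.916 × 1.2539 ≈ 12.434 mg/L.
Peak 12.4 mg/L vs MTC 18 mg/L: below toxic threshold.

12.4 mg/L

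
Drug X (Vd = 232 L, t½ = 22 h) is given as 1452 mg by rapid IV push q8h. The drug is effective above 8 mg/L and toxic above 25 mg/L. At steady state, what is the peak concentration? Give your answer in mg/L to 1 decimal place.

28.1 mg/L

k = ln2/t½ = ln2/22 ≈ 0.031507 h⁻¹; fraction remaining f = e^(−kτ) = e^(−0.031507×8) ≈ 0.7772.
Accumulation ratio R = 1/(1 − f) ≈ 1/0.2228 ≈ 4.4883.
Single-dose peak C₀ = D/Vd = 1452/232 ≈ 6.259 mg/L.
Steady-state peak Cmax,ss = C₀·R ≈ 6.259 × 4.4883 ≈ 28.092 mg/L.
Peak 28.1 mg/L vs MTC 25 mg/L: exceeds toxic threshold.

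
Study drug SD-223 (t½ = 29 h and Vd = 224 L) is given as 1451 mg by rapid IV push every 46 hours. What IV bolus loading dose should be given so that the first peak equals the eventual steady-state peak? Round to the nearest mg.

f = (1/2)^(46/29) ≈ 0.333046; accumulation ratio R = 1/(1−f) ≈ 1.49935.
Loading dose to hit Cmax,ss on first dose: D_load = D_maint·R ≈ 1451 × 1.49935 ≈ 2175.56 mg.

2176 mg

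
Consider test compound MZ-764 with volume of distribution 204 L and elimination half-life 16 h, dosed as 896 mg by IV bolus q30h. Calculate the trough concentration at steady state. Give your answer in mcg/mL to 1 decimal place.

k = ln2/t½ = ln2/16 ≈ 0.043322 h⁻¹; fraction remaining f = e^(−kτ) = e^(−0.043322×30) ≈ 0.2726.
Accumulation ratio R = 1/(1 − f) ≈ 1/0.7274 ≈ 1.3748.
Each bolus raises the concentration by D/Vd = 896/204 ≈ 4.392 mcg/mL.
Cmax,ss = C₀/(1 − f) ≈ 4.392/0.7274 ≈ 6.038 mcg/mL.
One interval later, Cmin,ss = Cmax,ss·e^(−kτ) ≈ 6.038 × 0.2726 ≈ 1.646 mcg/mL.

1.6 mcg/mL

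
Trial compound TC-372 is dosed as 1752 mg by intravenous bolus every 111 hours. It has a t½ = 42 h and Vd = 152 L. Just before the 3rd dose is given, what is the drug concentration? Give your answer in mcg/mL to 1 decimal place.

f = (1/2)^(τ/t½) = (1/2)^(111/42) ≈ 0.1601.
C₀ = D/Vd = 1752/152 ≈ 11.526 mcg/mL.
Before the 3rd dose, 2 doses have been given. Superposition: Cmin = C₀·(f + f²).
≈ 11.526 × (0.1601 + 0.0256) ≈ 11.526 × 0.1857 ≈ 2.140 mcg/mL.

2.1 mcg/mL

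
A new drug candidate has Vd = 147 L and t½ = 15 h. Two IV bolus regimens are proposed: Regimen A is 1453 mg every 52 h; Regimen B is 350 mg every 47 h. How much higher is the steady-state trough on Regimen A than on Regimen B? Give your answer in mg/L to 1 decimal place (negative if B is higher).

0.7 mg/L

Regimen A: f = (1/2)^(52/15) ≈ 0.0905; Cmin,ss = (1453/147)·f/(1−f) ≈ 0.984 mg/L.
Regimen B: f = (1/2)^(47/15) ≈ 0.1140; Cmin,ss = (350/147)·f/(1−f) ≈ 0.306 mg/L.
Difference ≈ 0.984 − 0.306 ≈ 0.678 mg/L.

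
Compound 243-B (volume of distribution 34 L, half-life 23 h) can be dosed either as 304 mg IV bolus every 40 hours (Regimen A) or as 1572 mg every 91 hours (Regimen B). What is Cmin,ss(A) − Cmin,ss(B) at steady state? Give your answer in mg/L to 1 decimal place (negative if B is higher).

0.6 mg/L

Regimen A: f = (1/2)^(40/23) ≈ 0.2996; Cmin,ss = (304/34)·f/(1−f) ≈ 3.825 mg/L.
Regimen B: f = (1/2)^(91/23) ≈ 0.0644; Cmin,ss = (1572/34)·f/(1−f) ≈ 3.183 mg/L.
Difference ≈ 3.825 − 3.183 ≈ 0.642 mg/L.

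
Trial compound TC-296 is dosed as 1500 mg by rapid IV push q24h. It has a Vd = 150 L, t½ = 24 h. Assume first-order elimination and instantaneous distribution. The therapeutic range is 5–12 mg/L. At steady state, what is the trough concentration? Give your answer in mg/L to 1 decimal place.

10.0 mg/L

τ = 24 h = 1 half-life, so f = (1/2)^1 = 0.5.
At steady state, R = 1/(1 − 0.5) = 2/1.
Single-dose peak C₀ = D/Vd = 1500/150 = 10 mg/L.
Steady-state peak Cmax,ss = C₀·R = 10 × 2/1 ≈ 20.000 mg/L.
Steady-state trough Cmin,ss = Cmax,ss·f ≈ 20.000 × 0.5 ≈ 10.000 mg/L.
Trough 10.0 mg/L vs MEC 5 mg/L: adequate.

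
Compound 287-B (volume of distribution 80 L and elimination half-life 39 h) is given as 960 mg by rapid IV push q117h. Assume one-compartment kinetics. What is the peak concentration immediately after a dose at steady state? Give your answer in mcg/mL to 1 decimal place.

13.7 mcg/mL

The dosing interval is 3 half-lives, so f = 2^(−3) = 0.125.
Accumulation ratio R = 1/(1 − f) = 1/0.875 = 8/7.
Single-dose peak C₀ = D/Vd = 960/80 = 12 mcg/mL.
Steady-state peak Cmax,ss = C₀·R = 12 × 8/7 ≈ 13.714 mcg/mL.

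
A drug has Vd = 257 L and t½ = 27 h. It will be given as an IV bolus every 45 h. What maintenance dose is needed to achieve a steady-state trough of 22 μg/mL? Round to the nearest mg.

τ/t½ = 45/27 ≈ 1.6667, so f = (1/2)^(45/27) ≈ 0.314980.
Cmin,ss = (D/Vd)·f/(1−f), so D = Cmin,ss·Vd·(1−f)/f.
D = 22 × 257 × (1−f)/f ≈ 22 × 257 × 2.17480 ≈ 12296.32 mg.

12296 mg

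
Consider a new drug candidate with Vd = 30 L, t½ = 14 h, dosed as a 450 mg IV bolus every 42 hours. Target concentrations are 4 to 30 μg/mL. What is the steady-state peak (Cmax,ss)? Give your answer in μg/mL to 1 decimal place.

17.1 μg/mL

τ = 42 h = 3 half-lives, so f = (1/2)^3 = 0.125.
Accumulation ratio R = 1/(1 − f) = 1/0.875 = 8/7.
Single-dose peak C₀ = D/Vd = 450/30 = 15 μg/mL.
Steady-state peak Cmax,ss = C₀·R = 15 × 8/7 ≈ 17.143 μg/mL.
Peak 17.1 μg/mL vs MTC 30 μg/mL: below toxic threshold.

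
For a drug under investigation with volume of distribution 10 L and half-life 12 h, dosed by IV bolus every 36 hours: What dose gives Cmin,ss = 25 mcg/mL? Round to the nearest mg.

1750 mg

τ/t½ = 36/12 ≈ 3, so f = (1/2)^(36/12) ≈ 0.125000.
Cmin,ss = (D/Vd)·f/(1−f), so D = Cmin,ss·Vd·(1−f)/f.
D = 25 × 10 × (1−f)/f ≈ 25 × 10 × 7.00000 ≈ 1750.00 mg.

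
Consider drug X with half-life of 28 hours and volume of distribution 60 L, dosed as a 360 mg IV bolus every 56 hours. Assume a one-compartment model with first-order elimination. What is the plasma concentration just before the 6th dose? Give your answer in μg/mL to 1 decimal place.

2.0 μg/mL

f = (1/2)^(τ/t½) = (1/2)^(56/28) ≈ 0.2500.
C₀ = D/Vd = 360/60 ≈ 6.000 μg/mL.
Before the 6th dose, 5 doses have been given. Superposition: Cmin = C₀·(f + f² + … + f^5).
≈ 6.000 × (0.2500 + 0.0625 + 0.0156 + 0.0039 + 0.0010) ≈ 6.000 × 0.3330 ≈ 1.998 μg/mL.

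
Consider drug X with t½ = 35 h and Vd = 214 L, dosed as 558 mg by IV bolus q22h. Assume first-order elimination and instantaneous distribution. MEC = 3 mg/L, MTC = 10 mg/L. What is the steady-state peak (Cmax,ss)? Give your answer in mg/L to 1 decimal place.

k = ln2/t½ = ln2/35 ≈ 0.019804 h⁻¹; fraction remaining f = e^(−kτ) = e^(−0.019804×22) ≈ 0.6468.
Accumulation ratio R = 1/(1 − f) ≈ 1/0.3532 ≈ 2.8313.
Each bolus raises the concentration by D/Vd = 558/214 ≈ 2.607 mg/L.
Cmax,ss = C₀/(1 − f) ≈ 2.607/0.3532 ≈ 7.381 mg/L.
Peak 7.4 mg/L vs MTC 10 mg/L: below toxic threshold.

7.4 mg/L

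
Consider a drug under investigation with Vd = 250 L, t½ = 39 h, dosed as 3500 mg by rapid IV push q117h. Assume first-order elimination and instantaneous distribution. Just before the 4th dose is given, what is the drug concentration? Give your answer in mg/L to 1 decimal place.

2.0 mg/L

f = (1/2)^(τ/t½) = (1/2)^(117/39) ≈ 0.1250.
C₀ = D/Vd = 3500/250 ≈ 14.000 mg/L.
Before the 4th dose, 3 doses have been given. Superposition: Cmin = C₀·(f + f² + … + f^3).
≈ 14.000 × (0.1250 + 0.0156 + 0.0020) ≈ 14.000 × 0.1426 ≈ 1.996 mg/L.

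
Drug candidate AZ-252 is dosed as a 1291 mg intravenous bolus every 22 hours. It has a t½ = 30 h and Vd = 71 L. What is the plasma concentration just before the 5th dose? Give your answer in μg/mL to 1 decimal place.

23.9 μg/mL

f = (1/2)^(τ/t½) = (1/2)^(22/30) ≈ 0.6015.
C₀ = D/Vd = 1291/71 ≈ 18.183 μg/mL.
Before the 5th dose, 4 doses have been given. Superposition: Cmin = C₀·(f + f² + … + f^4).
≈ 18.183 × (0.6015 + 0.3618 + 0.2176 + 0.1309) ≈ 18.183 × 1.3118 ≈ 23.852 μg/mL.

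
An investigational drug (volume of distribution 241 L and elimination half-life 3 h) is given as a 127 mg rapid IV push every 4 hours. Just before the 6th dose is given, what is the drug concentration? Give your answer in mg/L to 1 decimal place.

0.3 mg/L

f = (1/2)^(τ/t½) = (1/2)^(4/3) ≈ 0.3969.
C₀ = D/Vd = 127/241 ≈ 0.527 mg/L.
Before the 6th dose, 5 doses have been given. Superposition: Cmin = C₀·(f + f² + … + f^5).
≈ 0.527 × (0.3969 + 0.1575 + 0.0625 + 0.0248 + 0.0098) ≈ 0.527 × 0.6515 ≈ 0.343 mg/L.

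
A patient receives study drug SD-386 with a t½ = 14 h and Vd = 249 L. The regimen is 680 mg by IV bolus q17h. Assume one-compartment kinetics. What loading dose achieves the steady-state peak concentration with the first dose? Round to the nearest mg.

1195 mg

f = (1/2)^(17/14) ≈ 0.430986; accumulation ratio R = 1/(1−f) ≈ 1.75743.
Loading dose to hit Cmax,ss on first dose: D_load = D_maint·R ≈ 680 × 1.75743 ≈ 1195.05 mg.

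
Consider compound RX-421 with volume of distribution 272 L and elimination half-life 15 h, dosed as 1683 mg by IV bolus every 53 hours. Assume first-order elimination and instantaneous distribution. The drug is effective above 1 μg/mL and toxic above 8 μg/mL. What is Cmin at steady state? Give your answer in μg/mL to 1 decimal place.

0.6 μg/mL

Over one 53-h interval, 53/15 ≈ 3.5333 half-lives elapse, leaving f ≈ 0.0864 of each dose.
Each bolus raises the concentration by D/Vd = 1683/272 ≈ 6.188 μg/mL.
Steady-state trough Cmin,ss = C₀·f/(1−f) ≈ 6.188 × 0.0864/0.9136 ≈ 0.585 μg/mL.
Trough 0.6 μg/mL vs MEC 1 μg/mL: subtherapeutic.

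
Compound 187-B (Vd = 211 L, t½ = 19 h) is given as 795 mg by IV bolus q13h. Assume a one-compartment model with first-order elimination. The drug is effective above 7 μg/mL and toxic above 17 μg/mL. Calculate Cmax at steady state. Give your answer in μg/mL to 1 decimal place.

τ/t½ = 13/19 ≈ 0.68421, so fraction remaining f = (1/2)^(13/19) ≈ 0.6223.
At steady state, accumulation factor R = 1/(1 − e^(−kτ)) ≈ 2.6476.
Each bolus raises the concentration by D/Vd = 795/211 ≈ 3.768 μg/mL.
Cmax,ss = C₀/(1 − f) ≈ 3.768/0.3777 ≈ 9.976 μg/mL.
Peak 10.0 μg/mL vs MTC 17 μg/mL: below toxic threshold.

10.0 μg/mL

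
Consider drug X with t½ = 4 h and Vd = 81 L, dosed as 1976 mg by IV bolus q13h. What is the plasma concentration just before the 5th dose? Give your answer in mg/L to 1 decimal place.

2.9 mg/L

f = (1/2)^(τ/t½) = (1/2)^(13/4) ≈ 0.1051.
C₀ = D/Vd = 1976/81 ≈ 24.395 mg/L.
Before the 5th dose, 4 doses have been given. Superposition: Cmin = C₀·(f + f² + … + f^4).
≈ 24.395 × (0.1051 + 0.0110 + 0.0012 + 0.0001) ≈ 24.395 × 0.1174 ≈ 2.864 mg/L.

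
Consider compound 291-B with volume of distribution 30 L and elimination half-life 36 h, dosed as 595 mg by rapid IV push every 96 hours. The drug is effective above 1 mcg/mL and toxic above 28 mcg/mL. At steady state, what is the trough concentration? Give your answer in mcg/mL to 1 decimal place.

3.7 mcg/mL

Over one 96-h interval, 96/36 ≈ 2.6667 half-lives elapse, leaving f ≈ 0.1575 of each dose.
Single-dose peak C₀ = D/Vd = 595/30 ≈ 19.833 mcg/mL.
Steady-state trough Cmin,ss = C₀·f/(1−f) ≈ 19.833 × 0.1575/0.8425 ≈ 3.708 mcg/mL.
Trough 3.7 mcg/mL vs MEC 1 mcg/mL: adequate.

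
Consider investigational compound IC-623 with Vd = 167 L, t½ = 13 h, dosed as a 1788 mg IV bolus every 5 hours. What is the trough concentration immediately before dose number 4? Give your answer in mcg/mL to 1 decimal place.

f = (1/2)^(τ/t½) = (1/2)^(5/13) ≈ 0.7660.
C₀ = D/Vd = 1788/167 ≈ 10.707 mcg/mL.
Before the 4th dose, 3 doses have been given. Superposition: Cmin = C₀·(f + f² + … + f^3).
≈ 10.707 × (0.7660 + 0.5868 + 0.4495) ≈ 10.707 × 1.8023 ≈ 19.297 mcg/mL.

19.3 mcg/mL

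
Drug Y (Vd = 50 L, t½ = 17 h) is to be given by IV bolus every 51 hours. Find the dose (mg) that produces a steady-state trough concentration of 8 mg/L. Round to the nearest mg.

τ/t½ = 51/17 ≈ 3, so f = (1/2)^(51/17) ≈ 0.125000.
Cmin,ss = (D/Vd)·f/(1−f), so D = Cmin,ss·Vd·(1−f)/f.
D = 8 × 50 × (1−f)/f ≈ 8 × 50 × 7.00000 ≈ 2800.00 mg.

2800 mg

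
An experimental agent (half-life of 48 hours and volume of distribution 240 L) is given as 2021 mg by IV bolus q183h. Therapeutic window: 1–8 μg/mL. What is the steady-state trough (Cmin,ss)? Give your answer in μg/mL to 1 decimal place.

k = ln2/t½ = ln2/48 ≈ 0.014441 h⁻¹; fraction remaining f = e^(−kτ) = e^(−0.014441×183) ≈ 0.0712.
Each bolus raises the concentration by D/Vd = 2021/240 ≈ 8.421 μg/mL.
Steady-state trough Cmin,ss = C₀·f/(1−f) ≈ 8.421 × 0.0712/0.9288 ≈ 0.646 μg/mL.
Trough 0.6 μg/mL vs MEC 1 μg/mL: subtherapeutic.

0.6 μg/mL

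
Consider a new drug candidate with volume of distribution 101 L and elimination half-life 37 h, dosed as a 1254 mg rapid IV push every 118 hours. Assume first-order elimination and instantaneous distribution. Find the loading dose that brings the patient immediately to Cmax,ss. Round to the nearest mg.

f = (1/2)^(118/37) ≈ 0.109637; accumulation ratio R = 1/(1−f) ≈ 1.12314.
Loading dose to hit Cmax,ss on first dose: D_load = D_maint·R ≈ 1254 × 1.12314 ≈ 1408.42 mg.

1408 mg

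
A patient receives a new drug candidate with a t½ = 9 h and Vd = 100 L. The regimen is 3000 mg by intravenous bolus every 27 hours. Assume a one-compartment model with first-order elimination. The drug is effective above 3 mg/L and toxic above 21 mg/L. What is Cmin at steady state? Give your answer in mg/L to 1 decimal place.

The dosing interval is 3 half-lives, so f = 2^(−3) = 0.125.
Accumulation ratio R = 1/(1 − f) = 1/0.875 = 8/7.
Single-dose peak C₀ = D/Vd = 3000/100 = 30 mg/L.
Steady-state peak Cmax,ss = C₀·R = 30 × 8/7 ≈ 34.286 mg/L.
Steady-state trough Cmin,ss = Cmax,ss·f ≈ 34.286 × 0.125 ≈ 4.286 mg/L.
Trough 4.3 mg/L vs MEC 3 mg/L: adequate.

4.3 mg/L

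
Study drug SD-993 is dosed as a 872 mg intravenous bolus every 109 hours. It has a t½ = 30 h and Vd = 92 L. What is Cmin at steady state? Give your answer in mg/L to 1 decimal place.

0.8 mg/L

Over one 109-h interval, 109/30 ≈ 3.6333 half-lives elapse, leaving f ≈ 0.0806 of each dose.
Single-dose peak C₀ = D/Vd = 872/92 ≈ 9.478 mg/L.
Steady-state trough Cmin,ss = C₀·f/(1−f) ≈ 9.478 × 0.0806/0.9194 ≈ 0.831 mg/L.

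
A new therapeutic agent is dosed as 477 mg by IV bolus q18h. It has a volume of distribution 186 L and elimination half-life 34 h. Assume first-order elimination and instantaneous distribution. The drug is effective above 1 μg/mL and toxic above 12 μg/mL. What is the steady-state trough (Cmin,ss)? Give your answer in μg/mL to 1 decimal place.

5.8 μg/mL

τ/t½ = 18/34 ≈ 0.52941, so fraction remaining f = (1/2)^(18/34) ≈ 0.6928.
Accumulation ratio R = 1/(1 − f) ≈ 1/0.3072 ≈ 3.2552.
Single-dose peak C₀ = D/Vd = 477/186 ≈ 2.565 μg/mL.
Cmax,ss = C₀/(1 − f) ≈ 2.565/0.3072 ≈ 8.350 μg/mL.
One interval later, Cmin,ss = Cmax,ss·e^(−kτ) ≈ 8.350 × 0.6928 ≈ 5.785 μg/mL.
Trough 5.8 μg/mL vs MEC 1 μg/mL: adequate.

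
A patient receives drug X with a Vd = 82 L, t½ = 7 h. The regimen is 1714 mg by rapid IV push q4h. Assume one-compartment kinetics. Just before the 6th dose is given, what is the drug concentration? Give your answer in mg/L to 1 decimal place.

37.1 mg/L

f = (1/2)^(τ/t½) = (1/2)^(4/7) ≈ 0.6730.
C₀ = D/Vd = 1714/82 ≈ 20.902 mg/L.
Before the 6th dose, 5 doses have been given. Superposition: Cmin = C₀·(f + f² + … + f^5).
≈ 20.902 × (0.6730 + 0.4529 + 0.3048 + 0.2051 + 0.1381) ≈ 20.902 × 1.7739 ≈ 37.078 mg/L.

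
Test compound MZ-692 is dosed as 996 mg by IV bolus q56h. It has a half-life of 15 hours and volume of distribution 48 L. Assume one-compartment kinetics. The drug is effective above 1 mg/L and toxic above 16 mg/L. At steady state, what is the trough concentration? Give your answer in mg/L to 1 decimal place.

k = ln2/t½ = ln2/15 ≈ 0.046210 h⁻¹; fraction remaining f = e^(−kτ) = e^(−0.046210×56) ≈ 0.0752.
At steady state, accumulation factor R = 1/(1 − e^(−kτ)) ≈ 1.0813.
Single-dose peak C₀ = D/Vd = 996/48 ≈ 20.750 mg/L.
Steady-state peak Cmax,ss = C₀·R ≈ 20.750 × 1.0813 ≈ 22.437 mg/L.
One interval later, Cmin,ss = Cmax,ss·e^(−kτ) ≈ 22.437 × 0.0752 ≈ 1.687 mg/L.
Trough 1.7 mg/L vs MEC 1 mg/L: adequate.

1.7 mg/L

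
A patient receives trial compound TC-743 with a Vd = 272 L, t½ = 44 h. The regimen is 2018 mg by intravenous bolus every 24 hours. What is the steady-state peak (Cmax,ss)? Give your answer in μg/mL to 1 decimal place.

τ/t½ = 24/44 ≈ 0.54545, so fraction remaining f = (1/2)^(24/44) ≈ 0.6852.
Accumulation ratio R = 1/(1 − f) ≈ 1/0.3148 ≈ 3.1766.
Single-dose peak C₀ = D/Vd = 2018/272 ≈ 7.419 μg/mL.
Steady-state peak Cmax,ss = C₀·R ≈ 7.419 × 3.1766 ≈ 23.567 μg/mL.

23.6 μg/mL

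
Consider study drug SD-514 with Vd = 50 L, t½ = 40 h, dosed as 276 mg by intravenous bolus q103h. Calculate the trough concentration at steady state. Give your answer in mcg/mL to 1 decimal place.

1.1 mcg/mL

k = ln2/t½ = ln2/40 ≈ 0.017329 h⁻¹; fraction remaining f = e^(−kτ) = e^(−0.017329×103) ≈ 0.1678.
Each bolus raises the concentration by D/Vd = 276/50 ≈ 5.520 mcg/mL.
Steady-state trough Cmin,ss = C₀·f/(1−f) ≈ 5.520 × 0.1678/0.8322 ≈ 1.113 mcg/mL.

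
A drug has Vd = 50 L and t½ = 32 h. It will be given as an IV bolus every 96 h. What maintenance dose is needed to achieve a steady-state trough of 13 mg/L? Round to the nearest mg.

τ/t½ = 96/32 ≈ 3, so f = (1/2)^(96/32) ≈ 0.125000.
Cmin,ss = (D/Vd)·f/(1−f), so D = Cmin,ss·Vd·(1−f)/f.
D = 13 × 50 × (1−f)/f ≈ 13 × 50 × 7.00000 ≈ 4550.00 mg.

4550 mg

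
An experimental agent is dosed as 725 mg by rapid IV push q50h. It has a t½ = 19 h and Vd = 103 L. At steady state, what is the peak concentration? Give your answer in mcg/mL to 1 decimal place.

Over one 50-h interval, 50/19 ≈ 2.6316 half-lives elapse, leaving f ≈ 0.1614 of each dose.
At steady state, accumulation factor R = 1/(1 − e^(−kτ)) ≈ 1.1925.
Each bolus raises the concentration by D/Vd = 725/103 ≈ 7.039 mcg/mL.
Cmax,ss = C₀/(1 − f) ≈ 7.039/0.8386 ≈ 8.394 mcg/mL.

8.4 mcg/mL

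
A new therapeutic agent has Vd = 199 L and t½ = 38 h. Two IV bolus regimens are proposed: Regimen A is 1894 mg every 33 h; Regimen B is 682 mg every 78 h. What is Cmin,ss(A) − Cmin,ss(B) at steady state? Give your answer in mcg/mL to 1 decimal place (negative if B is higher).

10.4 mcg/mL

Regimen A: f = (1/2)^(33/38) ≈ 0.5477; Cmin,ss = (1894/199)·f/(1−f) ≈ 11.525 mcg/mL.
Regimen B: f = (1/2)^(78/38) ≈ 0.2410; Cmin,ss = (682/199)·f/(1−f) ≈ 1.088 mcg/mL.
Difference ≈ 11.525 − 1.088 ≈ 10.437 mcg/mL.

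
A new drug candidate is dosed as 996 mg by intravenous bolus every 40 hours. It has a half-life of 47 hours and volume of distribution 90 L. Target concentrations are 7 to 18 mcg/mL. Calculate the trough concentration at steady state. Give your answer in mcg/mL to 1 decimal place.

13.8 mcg/mL

Over one 40-h interval, 40/47 ≈ 0.85106 half-lives elapse, leaving f ≈ 0.5544 of each dose.
Accumulation ratio R = 1/(1 − f) ≈ 1/0.4456 ≈ 2.2442.
Single-dose peak C₀ = D/Vd = 996/90 ≈ 11.067 mcg/mL.
Cmax,ss = C₀/(1 − f) ≈ 11.067/0.4456 ≈ 24.836 mcg/mL.
One interval later, Cmin,ss = Cmax,ss·e^(−kτ) ≈ 24.836 × 0.5544 ≈ 13.769 mcg/mL.
Trough 13.8 mcg/mL vs MEC 7 mcg/mL: adequate.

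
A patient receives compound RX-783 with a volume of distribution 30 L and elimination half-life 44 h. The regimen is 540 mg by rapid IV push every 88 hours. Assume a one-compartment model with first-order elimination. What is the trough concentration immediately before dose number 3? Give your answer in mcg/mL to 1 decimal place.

f = (1/2)^(τ/t½) = (1/2)^(88/44) ≈ 0.2500.
C₀ = D/Vd = 540/30 ≈ 18.000 mcg/mL.
Before the 3rd dose, 2 doses have been given. Superposition: Cmin = C₀·(f + f²).
≈ 18.000 × (0.2500 + 0.0625) ≈ 18.000 × 0.3125 ≈ 5.625 mcg/mL.

5.6 mcg/mL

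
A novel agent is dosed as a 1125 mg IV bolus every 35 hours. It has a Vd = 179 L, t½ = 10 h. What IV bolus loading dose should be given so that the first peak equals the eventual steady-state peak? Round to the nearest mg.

1234 mg

f = (1/2)^(35/10) ≈ 0.088388; accumulation ratio R = 1/(1−f) ≈ 1.09696.
Loading dose to hit Cmax,ss on first dose: D_load = D_maint·R ≈ 1125 × 1.09696 ≈ 1234.08 mg.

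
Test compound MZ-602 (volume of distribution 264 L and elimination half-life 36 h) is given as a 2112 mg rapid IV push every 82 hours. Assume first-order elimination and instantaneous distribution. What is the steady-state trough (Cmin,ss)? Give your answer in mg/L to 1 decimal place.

2.1 mg/L

k = ln2/t½ = ln2/36 ≈ 0.019254 h⁻¹; fraction remaining f = e^(−kτ) = e^(−0.019254×82) ≈ 0.2062.
At steady state, accumulation factor R = 1/(1 − e^(−kτ)) ≈ 1.2598.
Each bolus raises the concentration by D/Vd = 2112/264 ≈ 8.000 mg/L.
Steady-state peak Cmax,ss = C₀·R ≈ 8.000 × 1.2598 ≈ 10.078 mg/L.
One interval later, Cmin,ss = Cmax,ss·e^(−kτ) ≈ 10.078 × 0.2062 ≈ 2.078 mg/L.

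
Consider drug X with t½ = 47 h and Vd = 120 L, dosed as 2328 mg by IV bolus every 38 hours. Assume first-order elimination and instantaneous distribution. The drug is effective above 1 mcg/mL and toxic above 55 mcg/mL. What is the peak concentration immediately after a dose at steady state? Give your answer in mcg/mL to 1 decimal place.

45.2 mcg/mL

τ/t½ = 38/47 ≈ 0.80851, so fraction remaining f = (1/2)^(38/47) ≈ 0.5710.
At steady state, accumulation factor R = 1/(1 − e^(−kτ)) ≈ 2.3310.
Single-dose peak C₀ = D/Vd = 2328/120 ≈ 19.400 mcg/mL.
Steady-state peak Cmax,ss = C₀·R ≈ 19.400 × 2.3310 ≈ 45.221 mcg/mL.
Peak 45.2 mcg/mL vs MTC 55 mcg/mL: below toxic threshold.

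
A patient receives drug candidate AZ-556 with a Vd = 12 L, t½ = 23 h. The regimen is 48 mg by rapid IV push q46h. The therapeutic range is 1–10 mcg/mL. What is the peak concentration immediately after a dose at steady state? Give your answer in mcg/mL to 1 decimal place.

5.3 mcg/mL

The dosing interval is 2 half-lives, so f = 2^(−2) = 0.25.
Accumulation ratio R = 1/(1 − f) = 1/0.75 = 4/3.
Single-dose peak C₀ = D/Vd = 48/12 = 4 mcg/mL.
Steady-state peak Cmax,ss = C₀·R = 4 × 4/3 ≈ 5.333 mcg/mL.
Peak 5.3 mcg/mL vs MTC 10 mcg/mL: below toxic threshold.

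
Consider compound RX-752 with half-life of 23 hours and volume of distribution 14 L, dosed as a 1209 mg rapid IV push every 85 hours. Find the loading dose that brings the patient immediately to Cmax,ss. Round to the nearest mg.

f = (1/2)^(85/23) ≈ 0.077179; accumulation ratio R = 1/(1−f) ≈ 1.08363.
Loading dose to hit Cmax,ss on first dose: D_load = D_maint·R ≈ 1209 × 1.08363 ≈ 1310.11 mg.

1310 mg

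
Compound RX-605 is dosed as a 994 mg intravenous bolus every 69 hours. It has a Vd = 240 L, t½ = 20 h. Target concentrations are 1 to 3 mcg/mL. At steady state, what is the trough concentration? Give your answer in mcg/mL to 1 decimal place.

0.4 mcg/mL

Over one 69-h interval, 69/20 ≈ 3.45 half-lives elapse, leaving f ≈ 0.0915 of each dose.
At steady state, accumulation factor R = 1/(1 − e^(−kτ)) ≈ 1.1007.
Single-dose peak C₀ = D/Vd = 994/240 ≈ 4.142 mcg/mL.
Steady-state peak Cmax,ss = C₀·R ≈ 4.142 × 1.1007 ≈ 4.559 mcg/mL.
Steady-state trough Cmin,ss = Cmax,ss·f ≈ 4.559 × 0.0915 ≈ 0.417 mcg/mL.
Trough 0.4 mcg/mL vs MEC 1 mcg/mL: subtherapeutic.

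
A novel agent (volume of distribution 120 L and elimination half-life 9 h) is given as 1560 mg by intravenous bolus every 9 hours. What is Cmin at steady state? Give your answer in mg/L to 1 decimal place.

τ = 9 h = 1 half-life, so f = (1/2)^1 = 0.5.
At steady state, R = 1/(1 − 0.5) = 2/1.
Single-dose peak C₀ = D/Vd = 1560/120 = 13 mg/L.
Steady-state peak Cmax,ss = C₀·R = 13 × 2/1 ≈ 26.000 mg/L.
Steady-state trough Cmin,ss = Cmax,ss·f ≈ 26.000 × 0.5 ≈ 13.000 mg/L.

13.0 mg/L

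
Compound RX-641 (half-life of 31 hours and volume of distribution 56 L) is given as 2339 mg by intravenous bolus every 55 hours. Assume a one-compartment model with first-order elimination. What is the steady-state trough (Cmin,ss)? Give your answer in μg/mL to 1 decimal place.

Over one 55-h interval, 55/31 ≈ 1.7742 half-lives elapse, leaving f ≈ 0.2924 of each dose.
Accumulation ratio R = 1/(1 − f) ≈ 1/0.7076 ≈ 1.4132.
Each bolus raises the concentration by D/Vd = 2339/56 ≈ 41.768 μg/mL.
Cmax,ss = C₀/(1 − f) ≈ 41.768/0.7076 ≈ 59.028 μg/mL.
Steady-state trough Cmin,ss = Cmax,ss·f ≈ 59.028 × 0.2924 ≈ 17.260 μg/mL.

17.3 μg/mL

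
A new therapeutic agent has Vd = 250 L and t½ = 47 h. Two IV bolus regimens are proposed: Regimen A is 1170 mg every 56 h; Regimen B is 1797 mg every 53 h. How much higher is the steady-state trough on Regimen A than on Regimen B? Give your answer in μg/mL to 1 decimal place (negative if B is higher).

Regimen A: f = (1/2)^(56/47) ≈ 0.4379; Cmin,ss = (1170/250)·f/(1−f) ≈ 3.646 μg/mL.
Regimen B: f = (1/2)^(53/47) ≈ 0.4577; Cmin,ss = (1797/250)·f/(1−f) ≈ 6.067 μg/mL.
Difference ≈ 3.646 − 6.067 ≈ -2.421 μg/mL.

-2.4 μg/mL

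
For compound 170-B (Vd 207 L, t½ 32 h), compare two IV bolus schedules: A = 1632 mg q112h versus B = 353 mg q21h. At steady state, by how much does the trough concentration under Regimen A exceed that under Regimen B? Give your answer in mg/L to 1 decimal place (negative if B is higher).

Regimen A: f = (1/2)^(112/32) ≈ 0.0884; Cmin,ss = (1632/207)·f/(1−f) ≈ 0.765 mg/L.
Regimen B: f = (1/2)^(21/32) ≈ 0.6345; Cmin,ss = (353/207)·f/(1−f) ≈ 2.960 mg/L.
Difference ≈ 0.765 − 2.960 ≈ -2.195 mg/L.

-2.2 mg/L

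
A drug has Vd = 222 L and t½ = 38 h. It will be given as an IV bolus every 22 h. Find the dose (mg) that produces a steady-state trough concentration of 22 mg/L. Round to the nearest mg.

2412 mg

τ/t½ = 22/38 ≈ 0.57895, so f = (1/2)^(22/38) ≈ 0.669452.
Cmin,ss = (D/Vd)·f/(1−f), so D = Cmin,ss·Vd·(1−f)/f.
D = 22 × 222 × (1−f)/f ≈ 22 × 222 × 0.49376 ≈ 2411.52 mg.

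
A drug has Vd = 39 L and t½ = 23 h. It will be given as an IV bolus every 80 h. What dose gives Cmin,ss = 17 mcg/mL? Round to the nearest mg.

τ/t½ = 80/23 ≈ 3.4783, so f = (1/2)^(80/23) ≈ 0.089730.
Cmin,ss = (D/Vd)·f/(1−f), so D = Cmin,ss·Vd·(1−f)/f.
D = 17 × 39 × (1−f)/f ≈ 17 × 39 × 10.14454 ≈ 6725.83 mg.

6726 mg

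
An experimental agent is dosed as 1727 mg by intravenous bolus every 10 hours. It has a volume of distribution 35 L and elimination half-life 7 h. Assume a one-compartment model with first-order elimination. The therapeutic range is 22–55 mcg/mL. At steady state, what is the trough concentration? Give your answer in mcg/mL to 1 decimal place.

29.2 mcg/mL

k = ln2/t½ = ln2/7 ≈ 0.099021 h⁻¹; fraction remaining f = e^(−kτ) = e^(−0.099021×10) ≈ 0.3715.
Accumulation ratio R = 1/(1 − f) ≈ 1/0.6285 ≈ 1.5911.
Each bolus raises the concentration by D/Vd = 1727/35 ≈ 49.343 mcg/mL.
Steady-state peak Cmax,ss = C₀·R ≈ 49.343 × 1.5911 ≈ 78.510 mcg/mL.
Steady-state trough Cmin,ss = Cmax,ss·f ≈ 78.510 × 0.3715 ≈ 29.166 mcg/mL.
Trough 29.2 mcg/mL vs MEC 22 mcg/mL: adequate.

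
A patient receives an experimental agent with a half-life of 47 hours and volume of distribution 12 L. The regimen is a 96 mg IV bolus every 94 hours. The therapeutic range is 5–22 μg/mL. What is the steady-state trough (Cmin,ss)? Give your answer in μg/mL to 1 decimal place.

τ = 94 h = 2 half-lives, so f = (1/2)^2 = 0.25.
Accumulation ratio R = 1/(1 − f) = 1/0.75 = 4/3.
Single-dose peak C₀ = D/Vd = 96/12 = 8 μg/mL.
Steady-state peak Cmax,ss = C₀·R = 8 × 4/3 ≈ 10.667 μg/mL.
Steady-state trough Cmin,ss = Cmax,ss·f ≈ 10.667 × 0.25 ≈ 2.667 μg/mL.
Trough 2.7 μg/mL vs MEC 5 μg/mL: subtherapeutic.

2.7 μg/mL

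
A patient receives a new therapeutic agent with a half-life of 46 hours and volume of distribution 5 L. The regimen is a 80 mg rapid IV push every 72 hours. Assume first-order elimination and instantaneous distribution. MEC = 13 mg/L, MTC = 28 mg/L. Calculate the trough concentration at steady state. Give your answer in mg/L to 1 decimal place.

8.2 mg/L

τ/t½ = 72/46 ≈ 1.5652, so fraction remaining f = (1/2)^(72/46) ≈ 0.3379.
Each bolus raises the concentration by D/Vd = 80/5 ≈ 16.000 mg/L.
Steady-state trough Cmin,ss = C₀·f/(1−f) ≈ 16.000 × 0.3379/0.6621 ≈ 8.166 mg/L.
Trough 8.2 mg/L vs MEC 13 mg/L: subtherapeutic.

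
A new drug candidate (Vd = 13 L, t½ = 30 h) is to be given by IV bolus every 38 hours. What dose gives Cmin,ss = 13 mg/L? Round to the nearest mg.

τ/t½ = 38/30 ≈ 1.2667, so f = (1/2)^(38/30) ≈ 0.415619.
Cmin,ss = (D/Vd)·f/(1−f), so D = Cmin,ss·Vd·(1−f)/f.
D = 13 × 13 × (1−f)/f ≈ 13 × 13 × 1.40605 ≈ 237.62 mg.

238 mg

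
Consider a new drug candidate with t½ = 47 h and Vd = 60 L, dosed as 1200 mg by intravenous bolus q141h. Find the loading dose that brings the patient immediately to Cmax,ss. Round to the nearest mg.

f = (1/2)^(141/47) ≈ 0.125000; accumulation ratio R = 1/(1−f) ≈ 1.14286.
Loading dose to hit Cmax,ss on first dose: D_load = D_maint·R ≈ 1200 × 1.14286 ≈ 1371.43 mg.

1371 mg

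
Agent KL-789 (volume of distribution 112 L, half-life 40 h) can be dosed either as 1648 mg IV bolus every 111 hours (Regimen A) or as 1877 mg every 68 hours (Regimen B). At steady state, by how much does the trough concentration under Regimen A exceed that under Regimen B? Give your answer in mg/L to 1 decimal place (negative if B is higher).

-4.9 mg/L

Regimen A: f = (1/2)^(111/40) ≈ 0.1461; Cmin,ss = (1648/112)·f/(1−f) ≈ 2.518 mg/L.
Regimen B: f = (1/2)^(68/40) ≈ 0.3078; Cmin,ss = (1877/112)·f/(1−f) ≈ 7.452 mg/L.
Difference ≈ 2.518 − 7.452 ≈ -4.934 mg/L.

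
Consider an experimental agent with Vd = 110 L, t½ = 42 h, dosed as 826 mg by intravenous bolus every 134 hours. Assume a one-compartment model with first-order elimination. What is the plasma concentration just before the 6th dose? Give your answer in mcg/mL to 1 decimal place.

0.9 mcg/mL

f = (1/2)^(τ/t½) = (1/2)^(134/42) ≈ 0.1095.
C₀ = D/Vd = 826/110 ≈ 7.509 mcg/mL.
Before the 6th dose, 5 doses have been given. Superposition: Cmin = C₀·(f + f² + … + f^5).
≈ 7.509 × (0.1095 + 0.0120 + 0.0013 + 0.0001 + 0.0000) ≈ 7.509 × 0.1229 ≈ 0.923 mcg/mL.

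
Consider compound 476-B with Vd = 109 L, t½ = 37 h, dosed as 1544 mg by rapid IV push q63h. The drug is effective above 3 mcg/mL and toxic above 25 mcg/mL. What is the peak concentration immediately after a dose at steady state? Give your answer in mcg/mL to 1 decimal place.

20.4 mcg/mL

Over one 63-h interval, 63/37 ≈ 1.7027 half-lives elapse, leaving f ≈ 0.3072 of each dose.
Accumulation ratio R = 1/(1 − f) ≈ 1/0.6928 ≈ 1.4434.
Single-dose peak C₀ = D/Vd = 1544/109 ≈ 14.165 mcg/mL.
Cmax,ss = C₀/(1 − f) ≈ 14.165/0.6928 ≈ 20.446 mcg/mL.
Peak 20.4 mcg/mL vs MTC 25 mcg/mL: below toxic threshold.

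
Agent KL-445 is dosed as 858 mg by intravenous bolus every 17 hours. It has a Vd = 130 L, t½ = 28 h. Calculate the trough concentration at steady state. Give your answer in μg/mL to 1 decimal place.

12.6 μg/mL

Over one 17-h interval, 17/28 ≈ 0.60714 half-lives elapse, leaving f ≈ 0.6565 of each dose.
At steady state, accumulation factor R = 1/(1 − e^(−kτ)) ≈ 2.9112.
Single-dose peak C₀ = D/Vd = 858/130 ≈ 6.600 μg/mL.
Steady-state peak Cmax,ss = C₀·R ≈ 6.600 × 2.9112 ≈ 19.214 μg/mL.
One interval later, Cmin,ss = Cmax,ss·e^(−kτ) ≈ 19.214 × 0.6565 ≈ 12.614 μg/mL.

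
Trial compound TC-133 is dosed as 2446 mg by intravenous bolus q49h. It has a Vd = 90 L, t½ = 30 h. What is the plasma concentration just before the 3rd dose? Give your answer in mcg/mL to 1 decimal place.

11.6 mcg/mL

f = (1/2)^(τ/t½) = (1/2)^(49/30) ≈ 0.3223.
C₀ = D/Vd = 2446/90 ≈ 27.178 mcg/mL.
Before the 3rd dose, 2 doses have been given. Superposition: Cmin = C₀·(f + f²).
≈ 27.178 × (0.3223 + 0.1039) ≈ 27.178 × 0.4262 ≈ 11.583 mcg/mL.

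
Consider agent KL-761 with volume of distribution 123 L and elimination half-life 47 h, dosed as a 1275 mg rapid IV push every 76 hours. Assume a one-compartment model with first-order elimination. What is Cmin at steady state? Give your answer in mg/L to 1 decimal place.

k = ln2/t½ = ln2/47 ≈ 0.014748 h⁻¹; fraction remaining f = e^(−kτ) = e^(−0.014748×76) ≈ 0.3260.
Each bolus raises the concentration by D/Vd = 1275/123 ≈ 10.366 mg/L.
Steady-state trough Cmin,ss = C₀·f/(1−f) ≈ 10.366 × 0.3260/0.6740 ≈ 5.014 mg/L.

5.0 mg/L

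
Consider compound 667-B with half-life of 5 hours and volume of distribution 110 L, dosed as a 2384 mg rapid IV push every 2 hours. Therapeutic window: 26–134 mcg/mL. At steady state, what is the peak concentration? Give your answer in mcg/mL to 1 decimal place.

89.5 mcg/mL

Over one 2-h interval, 2/5 ≈ 0.4 half-lives elapse, leaving f ≈ 0.7579 of each dose.
At steady state, accumulation factor R = 1/(1 − e^(−kτ)) ≈ 4.1305.
Single-dose peak C₀ = D/Vd = 2384/110 ≈ 21.673 mcg/mL.
Cmax,ss = C₀/(1 − f) ≈ 21.673/0.2421 ≈ 89.521 mcg/mL.
Peak 89.5 mcg/mL vs MTC 134 mcg/mL: below toxic threshold.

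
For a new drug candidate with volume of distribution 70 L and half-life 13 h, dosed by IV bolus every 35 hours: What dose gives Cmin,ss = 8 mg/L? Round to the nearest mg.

3060 mg

τ/t½ = 35/13 ≈ 2.6923, so f = (1/2)^(35/13) ≈ 0.154716.
Cmin,ss = (D/Vd)·f/(1−f), so D = Cmin,ss·Vd·(1−f)/f.
D = 8 × 70 × (1−f)/f ≈ 8 × 70 × 5.46346 ≈ 3059.54 mg.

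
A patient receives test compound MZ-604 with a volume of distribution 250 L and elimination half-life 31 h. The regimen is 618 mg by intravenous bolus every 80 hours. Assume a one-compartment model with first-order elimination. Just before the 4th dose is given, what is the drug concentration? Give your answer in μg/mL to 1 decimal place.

f = (1/2)^(τ/t½) = (1/2)^(80/31) ≈ 0.1672.
C₀ = D/Vd = 618/250 ≈ 2.472 μg/mL.
Before the 4th dose, 3 doses have been given. Superposition: Cmin = C₀·(f + f² + … + f^3).
≈ 2.472 × (0.1672 + 0.0280 + 0.0047) ≈ 2.472 × 0.1999 ≈ 0.494 μg/mL.

0.5 μg/mL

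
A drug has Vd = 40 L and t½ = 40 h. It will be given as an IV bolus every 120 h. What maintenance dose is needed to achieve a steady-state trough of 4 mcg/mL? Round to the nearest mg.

1120 mg

τ/t½ = 120/40 ≈ 3, so f = (1/2)^(120/40) ≈ 0.125000.
Cmin,ss = (D/Vd)·f/(1−f), so D = Cmin,ss·Vd·(1−f)/f.
D = 4 × 40 × (1−f)/f ≈ 4 × 40 × 7.00000 ≈ 1120.00 mg.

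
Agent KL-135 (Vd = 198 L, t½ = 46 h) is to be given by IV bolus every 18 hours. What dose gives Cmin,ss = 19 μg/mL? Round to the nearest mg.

τ/t½ = 18/46 ≈ 0.3913, so f = (1/2)^(18/46) ≈ 0.762440.
Cmin,ss = (D/Vd)·f/(1−f), so D = Cmin,ss·Vd·(1−f)/f.
D = 19 × 198 × (1−f)/f ≈ 19 × 198 × 0.31158 ≈ 1172.16 mg.

1172 mg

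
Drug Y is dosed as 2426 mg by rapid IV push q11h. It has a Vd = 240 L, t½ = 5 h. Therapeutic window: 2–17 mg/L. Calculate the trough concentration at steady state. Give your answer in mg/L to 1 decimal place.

2.8 mg/L

k = ln2/t½ = ln2/5 ≈ 0.138629 h⁻¹; fraction remaining f = e^(−kτ) = e^(−0.138629×11) ≈ 0.2176.
Each bolus raises the concentration by D/Vd = 2426/240 ≈ 10.108 mg/L.
Steady-state trough Cmin,ss = C₀·f/(1−f) ≈ 10.108 × 0.2176/0.7824 ≈ 2.811 mg/L.
Trough 2.8 mg/L vs MEC 2 mg/L: adequate.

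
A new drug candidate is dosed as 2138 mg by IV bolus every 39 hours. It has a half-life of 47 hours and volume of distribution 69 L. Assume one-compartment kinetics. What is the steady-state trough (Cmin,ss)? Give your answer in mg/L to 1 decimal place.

k = ln2/t½ = ln2/47 ≈ 0.014748 h⁻¹; fraction remaining f = e^(−kτ) = e^(−0.014748×39) ≈ 0.5626.
Accumulation ratio R = 1/(1 − f) ≈ 1/0.4374 ≈ 2.2862.
Single-dose peak C₀ = D/Vd = 2138/69 ≈ 30.986 mg/L.
Cmax,ss = C₀/(1 − f) ≈ 30.986/0.4374 ≈ 70.841 mg/L.
One interval later, Cmin,ss = Cmax,ss·e^(−kτ) ≈ 70.841 × 0.5626 ≈ 39.855 mg/L.

39.9 mg/L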